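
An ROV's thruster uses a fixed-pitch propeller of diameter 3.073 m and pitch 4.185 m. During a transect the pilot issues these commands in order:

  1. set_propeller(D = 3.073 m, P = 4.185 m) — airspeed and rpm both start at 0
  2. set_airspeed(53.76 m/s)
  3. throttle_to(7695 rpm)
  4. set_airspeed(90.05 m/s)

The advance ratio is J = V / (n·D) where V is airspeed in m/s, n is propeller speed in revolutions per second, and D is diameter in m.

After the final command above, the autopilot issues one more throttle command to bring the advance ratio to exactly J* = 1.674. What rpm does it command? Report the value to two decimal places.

set_propeller: D = 3.073 m, P = 4.185 m (p = P/D = 1.361861); state ← (V=0, rpm=0)
set_airspeed(53.76): V ← 53.76 m/s
throttle_to(7695): rpm ← 7695
set_airspeed(90.05): V ← 90.05 m/s
final state: V = 90.05 m/s, rpm = 7695 → n = rpm/60 = 128.250000 rev/s
target J* = 1.674; solve J* = V/(n·D) for n: n = V/(J*·D) = 90.05/(1.674 × 3.073) = 17.505145 rev/s
rpm = 60·n = 1050.308678

rpm = 1050.31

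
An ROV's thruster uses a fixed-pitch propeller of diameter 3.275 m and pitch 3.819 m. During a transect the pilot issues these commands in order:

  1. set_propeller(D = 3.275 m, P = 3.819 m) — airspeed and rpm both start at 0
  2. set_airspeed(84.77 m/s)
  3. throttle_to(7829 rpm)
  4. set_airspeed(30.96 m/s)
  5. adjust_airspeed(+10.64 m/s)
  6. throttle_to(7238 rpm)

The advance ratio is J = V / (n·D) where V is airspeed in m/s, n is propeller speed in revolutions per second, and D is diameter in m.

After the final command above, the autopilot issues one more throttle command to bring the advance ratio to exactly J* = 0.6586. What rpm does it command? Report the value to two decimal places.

rpm = 1157.21

set_propeller: D = 3.275 m, P = 3.819 m (p = P/D = 1.166107); state ← (V=0, rpm=0)
set_airspeed(84.77): V ← 84.77 m/s
throttle_to(7829): rpm ← 7829
set_airspeed(30.96): V ← 30.96 m/s
adjust_airspeed(+10.64): V ← 30.96 +10.64 = 41.6 m/s
throttle_to(7238): rpm ← 7238
final state: V = 41.6 m/s, rpm = 7238 → n = rpm/60 = 120.633333 rev/s
target J* = 0.6586; solve J* = V/(n·D) for n: n = V/(J*·D) = 41.6/(0.6586 × 3.275) = 19.286805 rev/s
rpm = 60·n = 1157.208328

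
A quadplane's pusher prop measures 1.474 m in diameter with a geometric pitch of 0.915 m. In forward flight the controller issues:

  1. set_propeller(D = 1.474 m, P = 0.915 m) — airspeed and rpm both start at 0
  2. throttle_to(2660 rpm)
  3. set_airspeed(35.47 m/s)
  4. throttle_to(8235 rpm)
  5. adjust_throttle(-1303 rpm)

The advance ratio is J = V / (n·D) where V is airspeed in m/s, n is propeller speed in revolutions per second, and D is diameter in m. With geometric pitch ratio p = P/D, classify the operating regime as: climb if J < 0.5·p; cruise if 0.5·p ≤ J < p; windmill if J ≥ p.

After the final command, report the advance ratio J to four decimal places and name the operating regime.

J = 0.2083, regime = climb

set_propeller: D = 1.474 m, P = 0.915 m (p = P/D = 0.620760); state ← (V=0, rpm=0)
throttle_to(2660): rpm ← 2660
set_airspeed(35.47): V ← 35.47 m/s
throttle_to(8235): rpm ← 8235
adjust_throttle(-1303): rpm ← 8235 -1303 = 6932
final state: V = 35.47 m/s, rpm = 6932 → n = rpm/60 = 115.533333 rev/s
J = V / (n·D) = 35.47 / (115.533333 × 1.474) = 0.208284
regime bands: climb J<0.3104 | cruise [0.3104, 0.6208) | windmill J≥0.6208
J = 0.2083 → climb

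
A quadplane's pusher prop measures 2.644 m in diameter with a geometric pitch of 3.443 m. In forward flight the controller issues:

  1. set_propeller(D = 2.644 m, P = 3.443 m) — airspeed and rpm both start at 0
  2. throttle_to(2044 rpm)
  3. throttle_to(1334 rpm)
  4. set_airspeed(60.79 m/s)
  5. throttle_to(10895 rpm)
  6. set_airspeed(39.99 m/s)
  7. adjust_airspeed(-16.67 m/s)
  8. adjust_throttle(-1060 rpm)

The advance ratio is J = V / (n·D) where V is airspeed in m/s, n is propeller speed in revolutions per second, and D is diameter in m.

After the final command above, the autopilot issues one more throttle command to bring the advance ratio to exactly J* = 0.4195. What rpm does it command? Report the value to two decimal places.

set_propeller: D = 2.644 m, P = 3.443 m (p = P/D = 1.302194); state ← (V=0, rpm=0)
throttle_to(2044): rpm ← 2044
throttle_to(1334): rpm ← 1334
set_airspeed(60.79): V ← 60.79 m/s
throttle_to(10895): rpm ← 10895
set_airspeed(39.99): V ← 39.99 m/s
adjust_airspeed(-16.67): V ← 39.99 -16.67 = 23.32 m/s
adjust_throttle(-1060): rpm ← 10895 -1060 = 9835
final state: V = 23.32 m/s, rpm = 9835 → n = rpm/60 = 163.916667 rev/s
target J* = 0.4195; solve J* = V/(n·D) for n: n = V/(J*·D) = 23.32/(0.4195 × 2.644) = 21.024958 rev/s
rpm = 60·n = 1261.497460

rpm = 1261.50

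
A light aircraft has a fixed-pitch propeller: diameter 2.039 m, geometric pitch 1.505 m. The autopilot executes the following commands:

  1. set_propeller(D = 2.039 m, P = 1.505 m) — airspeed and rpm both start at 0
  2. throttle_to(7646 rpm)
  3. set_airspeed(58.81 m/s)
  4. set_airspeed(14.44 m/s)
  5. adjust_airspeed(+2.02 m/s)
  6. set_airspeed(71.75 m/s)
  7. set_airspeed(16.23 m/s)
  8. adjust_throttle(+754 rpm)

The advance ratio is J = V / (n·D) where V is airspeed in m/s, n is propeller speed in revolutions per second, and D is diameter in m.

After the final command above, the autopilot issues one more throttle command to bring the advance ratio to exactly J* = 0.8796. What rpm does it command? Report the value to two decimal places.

set_propeller: D = 2.039 m, P = 1.505 m (p = P/D = 0.738107); state ← (V=0, rpm=0)
throttle_to(7646): rpm ← 7646
set_airspeed(58.81): V ← 58.81 m/s
set_airspeed(14.44): V ← 14.44 m/s
adjust_airspeed(+2.02): V ← 14.44 +2.02 = 16.46 m/s
set_airspeed(71.75): V ← 71.75 m/s
set_airspeed(16.23): V ← 16.23 m/s
adjust_throttle(+754): rpm ← 7646 +754 = 8400
final state: V = 16.23 m/s, rpm = 8400 → n = rpm/60 = 140.000000 rev/s
target J* = 0.8796; solve J* = V/(n·D) for n: n = V/(J*·D) = 16.23/(0.8796 × 2.039) = 9.049323 rev/s
rpm = 60·n = 542.959359

rpm = 542.96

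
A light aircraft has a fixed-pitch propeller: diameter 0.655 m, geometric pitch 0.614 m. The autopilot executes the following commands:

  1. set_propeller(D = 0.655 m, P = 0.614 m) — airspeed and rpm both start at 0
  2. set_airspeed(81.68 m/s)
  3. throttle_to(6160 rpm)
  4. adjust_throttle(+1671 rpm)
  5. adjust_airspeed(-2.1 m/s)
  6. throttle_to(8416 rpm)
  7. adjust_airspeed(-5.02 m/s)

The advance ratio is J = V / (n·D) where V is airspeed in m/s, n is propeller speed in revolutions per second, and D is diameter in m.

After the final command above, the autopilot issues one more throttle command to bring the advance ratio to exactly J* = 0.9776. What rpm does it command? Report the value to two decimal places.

rpm = 6986.42

set_propeller: D = 0.655 m, P = 0.614 m (p = P/D = 0.937405); state ← (V=0, rpm=0)
set_airspeed(81.68): V ← 81.68 m/s
throttle_to(6160): rpm ← 6160
adjust_throttle(+1671): rpm ← 6160 +1671 = 7831
adjust_airspeed(-2.1): V ← 81.68 -2.1 = 79.58 m/s
throttle_to(8416): rpm ← 8416
adjust_airspeed(-5.02): V ← 79.58 -5.02 = 74.56 m/s
final state: V = 74.56 m/s, rpm = 8416 → n = rpm/60 = 140.266667 rev/s
target J* = 0.9776; solve J* = V/(n·D) for n: n = V/(J*·D) = 74.56/(0.9776 × 0.655) = 116.440324 rev/s
rpm = 60·n = 6986.419460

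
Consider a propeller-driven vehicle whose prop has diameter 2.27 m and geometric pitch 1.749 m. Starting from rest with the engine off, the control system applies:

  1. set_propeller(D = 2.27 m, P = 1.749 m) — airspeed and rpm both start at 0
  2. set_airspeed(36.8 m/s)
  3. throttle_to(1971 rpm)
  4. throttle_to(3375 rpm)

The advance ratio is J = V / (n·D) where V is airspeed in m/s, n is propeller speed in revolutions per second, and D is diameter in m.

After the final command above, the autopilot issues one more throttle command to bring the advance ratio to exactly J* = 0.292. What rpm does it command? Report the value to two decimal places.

set_propeller: D = 2.27 m, P = 1.749 m (p = P/D = 0.770485); state ← (V=0, rpm=0)
set_airspeed(36.8): V ← 36.8 m/s
throttle_to(1971): rpm ← 1971
throttle_to(3375): rpm ← 3375
final state: V = 36.8 m/s, rpm = 3375 → n = rpm/60 = 56.250000 rev/s
target J* = 0.292; solve J* = V/(n·D) for n: n = V/(J*·D) = 36.8/(0.292 × 2.27) = 55.518677 rev/s
rpm = 60·n = 3331.120632

rpm = 3331.12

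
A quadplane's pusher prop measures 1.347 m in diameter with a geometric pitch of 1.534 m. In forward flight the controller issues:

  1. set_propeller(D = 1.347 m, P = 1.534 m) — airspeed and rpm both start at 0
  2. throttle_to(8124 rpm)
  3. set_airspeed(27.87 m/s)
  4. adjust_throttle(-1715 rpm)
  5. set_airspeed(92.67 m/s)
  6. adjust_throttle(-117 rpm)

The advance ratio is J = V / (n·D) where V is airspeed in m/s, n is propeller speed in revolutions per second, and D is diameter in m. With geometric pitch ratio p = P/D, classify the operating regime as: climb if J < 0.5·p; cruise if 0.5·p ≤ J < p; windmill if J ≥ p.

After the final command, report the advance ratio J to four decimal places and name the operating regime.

J = 0.6560, regime = cruise

set_propeller: D = 1.347 m, P = 1.534 m (p = P/D = 1.138827); state ← (V=0, rpm=0)
throttle_to(8124): rpm ← 8124
set_airspeed(27.87): V ← 27.87 m/s
adjust_throttle(-1715): rpm ← 8124 -1715 = 6409
set_airspeed(92.67): V ← 92.67 m/s
adjust_throttle(-117): rpm ← 6409 -117 = 6292
final state: V = 92.67 m/s, rpm = 6292 → n = rpm/60 = 104.866667 rev/s
J = V / (n·D) = 92.67 / (104.866667 × 1.347) = 0.656046
regime bands: climb J<0.5694 | cruise [0.5694, 1.1388) | windmill J≥1.1388
J = 0.6560 → cruise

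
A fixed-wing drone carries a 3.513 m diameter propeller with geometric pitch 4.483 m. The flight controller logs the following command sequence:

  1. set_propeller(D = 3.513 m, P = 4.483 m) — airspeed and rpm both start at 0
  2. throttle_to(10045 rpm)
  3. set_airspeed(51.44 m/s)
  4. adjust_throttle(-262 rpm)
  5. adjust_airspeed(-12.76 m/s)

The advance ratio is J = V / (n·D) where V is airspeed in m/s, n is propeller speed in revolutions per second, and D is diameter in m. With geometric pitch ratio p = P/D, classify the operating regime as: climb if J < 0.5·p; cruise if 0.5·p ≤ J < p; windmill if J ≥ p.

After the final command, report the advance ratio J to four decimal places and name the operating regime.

J = 0.0675, regime = climb

set_propeller: D = 3.513 m, P = 4.483 m (p = P/D = 1.276117); state ← (V=0, rpm=0)
throttle_to(10045): rpm ← 10045
set_airspeed(51.44): V ← 51.44 m/s
adjust_throttle(-262): rpm ← 10045 -262 = 9783
adjust_airspeed(-12.76): V ← 51.44 -12.76 = 38.68 m/s
final state: V = 38.68 m/s, rpm = 9783 → n = rpm/60 = 163.050000 rev/s
J = V / (n·D) = 38.68 / (163.050000 × 3.513) = 0.067529
regime bands: climb J<0.6381 | cruise [0.6381, 1.2761) | windmill J≥1.2761
J = 0.0675 → climb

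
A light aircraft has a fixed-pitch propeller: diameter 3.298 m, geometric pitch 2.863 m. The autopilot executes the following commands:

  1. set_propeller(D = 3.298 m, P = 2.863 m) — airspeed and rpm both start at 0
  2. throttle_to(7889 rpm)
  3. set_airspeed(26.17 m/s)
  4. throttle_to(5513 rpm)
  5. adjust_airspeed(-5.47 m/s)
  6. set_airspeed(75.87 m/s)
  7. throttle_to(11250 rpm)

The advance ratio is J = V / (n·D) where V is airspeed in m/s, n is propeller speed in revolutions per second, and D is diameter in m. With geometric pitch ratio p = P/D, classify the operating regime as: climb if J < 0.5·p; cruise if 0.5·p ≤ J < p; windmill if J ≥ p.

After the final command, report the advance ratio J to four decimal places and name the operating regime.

set_propeller: D = 3.298 m, P = 2.863 m (p = P/D = 0.868102); state ← (V=0, rpm=0)
throttle_to(7889): rpm ← 7889
set_airspeed(26.17): V ← 26.17 m/s
throttle_to(5513): rpm ← 5513
adjust_airspeed(-5.47): V ← 26.17 -5.47 = 20.7 m/s
set_airspeed(75.87): V ← 75.87 m/s
throttle_to(11250): rpm ← 11250
final state: V = 75.87 m/s, rpm = 11250 → n = rpm/60 = 187.500000 rev/s
J = V / (n·D) = 75.87 / (187.500000 × 3.298) = 0.122693
regime bands: climb J<0.4341 | cruise [0.4341, 0.8681) | windmill J≥0.8681
J = 0.1227 → climb

J = 0.1227, regime = climb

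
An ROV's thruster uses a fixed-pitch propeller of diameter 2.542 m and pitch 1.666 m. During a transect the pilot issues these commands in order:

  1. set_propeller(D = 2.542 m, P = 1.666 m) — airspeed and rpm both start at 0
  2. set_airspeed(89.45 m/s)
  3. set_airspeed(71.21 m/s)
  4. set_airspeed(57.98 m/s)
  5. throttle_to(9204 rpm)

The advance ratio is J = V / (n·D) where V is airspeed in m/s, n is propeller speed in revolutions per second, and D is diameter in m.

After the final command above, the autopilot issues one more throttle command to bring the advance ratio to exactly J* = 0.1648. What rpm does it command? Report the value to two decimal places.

rpm = 8304.18

set_propeller: D = 2.542 m, P = 1.666 m (p = P/D = 0.655389); state ← (V=0, rpm=0)
set_airspeed(89.45): V ← 89.45 m/s
set_airspeed(71.21): V ← 71.21 m/s
set_airspeed(57.98): V ← 57.98 m/s
throttle_to(9204): rpm ← 9204
final state: V = 57.98 m/s, rpm = 9204 → n = rpm/60 = 153.400000 rev/s
target J* = 0.1648; solve J* = V/(n·D) for n: n = V/(J*·D) = 57.98/(0.1648 × 2.542) = 138.402985 rev/s
rpm = 60·n = 8304.179111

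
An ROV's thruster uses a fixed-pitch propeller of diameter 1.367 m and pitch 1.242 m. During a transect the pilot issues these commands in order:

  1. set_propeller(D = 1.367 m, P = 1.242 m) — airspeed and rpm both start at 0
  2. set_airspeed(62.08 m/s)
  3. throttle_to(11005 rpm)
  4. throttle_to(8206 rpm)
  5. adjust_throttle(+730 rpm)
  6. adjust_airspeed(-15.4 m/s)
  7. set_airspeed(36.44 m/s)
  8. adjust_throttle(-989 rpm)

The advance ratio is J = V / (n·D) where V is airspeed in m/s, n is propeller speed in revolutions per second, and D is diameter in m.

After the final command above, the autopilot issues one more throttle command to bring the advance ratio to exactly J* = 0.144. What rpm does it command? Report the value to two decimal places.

rpm = 11107.05

set_propeller: D = 1.367 m, P = 1.242 m (p = P/D = 0.908559); state ← (V=0, rpm=0)
set_airspeed(62.08): V ← 62.08 m/s
throttle_to(11005): rpm ← 11005
throttle_to(8206): rpm ← 8206
adjust_throttle(+730): rpm ← 8206 +730 = 8936
adjust_airspeed(-15.4): V ← 62.08 -15.4 = 46.68 m/s
set_airspeed(36.44): V ← 36.44 m/s
adjust_throttle(-989): rpm ← 8936 -989 = 7947
final state: V = 36.44 m/s, rpm = 7947 → n = rpm/60 = 132.450000 rev/s
target J* = 0.144; solve J* = V/(n·D) for n: n = V/(J*·D) = 36.44/(0.144 × 1.367) = 185.117451 rev/s
rpm = 60·n = 11107.047062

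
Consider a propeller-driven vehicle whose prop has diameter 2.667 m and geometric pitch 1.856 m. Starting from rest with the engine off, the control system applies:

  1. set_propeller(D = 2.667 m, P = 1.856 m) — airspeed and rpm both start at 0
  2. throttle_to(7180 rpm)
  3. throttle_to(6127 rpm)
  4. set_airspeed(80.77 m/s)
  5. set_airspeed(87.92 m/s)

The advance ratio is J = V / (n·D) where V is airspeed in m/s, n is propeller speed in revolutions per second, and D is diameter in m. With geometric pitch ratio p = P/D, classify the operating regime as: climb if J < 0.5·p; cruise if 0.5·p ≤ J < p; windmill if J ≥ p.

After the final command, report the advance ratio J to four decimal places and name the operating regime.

set_propeller: D = 2.667 m, P = 1.856 m (p = P/D = 0.695913); state ← (V=0, rpm=0)
throttle_to(7180): rpm ← 7180
throttle_to(6127): rpm ← 6127
set_airspeed(80.77): V ← 80.77 m/s
set_airspeed(87.92): V ← 87.92 m/s
final state: V = 87.92 m/s, rpm = 6127 → n = rpm/60 = 102.116667 rev/s
J = V / (n·D) = 87.92 / (102.116667 × 2.667) = 0.322826
regime bands: climb J<0.3480 | cruise [0.3480, 0.6959) | windmill J≥0.6959
J = 0.3228 → climb

J = 0.3228, regime = climb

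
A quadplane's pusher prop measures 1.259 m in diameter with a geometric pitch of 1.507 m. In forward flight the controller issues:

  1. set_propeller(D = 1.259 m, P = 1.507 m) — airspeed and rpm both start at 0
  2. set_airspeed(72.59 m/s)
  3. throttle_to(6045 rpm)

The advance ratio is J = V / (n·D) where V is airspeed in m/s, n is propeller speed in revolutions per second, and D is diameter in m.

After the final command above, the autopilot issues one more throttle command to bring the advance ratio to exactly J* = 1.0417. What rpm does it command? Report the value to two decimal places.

rpm = 3320.93

set_propeller: D = 1.259 m, P = 1.507 m (p = P/D = 1.196982); state ← (V=0, rpm=0)
set_airspeed(72.59): V ← 72.59 m/s
throttle_to(6045): rpm ← 6045
final state: V = 72.59 m/s, rpm = 6045 → n = rpm/60 = 100.750000 rev/s
target J* = 1.0417; solve J* = V/(n·D) for n: n = V/(J*·D) = 72.59/(1.0417 × 1.259) = 55.348825 rev/s
rpm = 60·n = 3320.929473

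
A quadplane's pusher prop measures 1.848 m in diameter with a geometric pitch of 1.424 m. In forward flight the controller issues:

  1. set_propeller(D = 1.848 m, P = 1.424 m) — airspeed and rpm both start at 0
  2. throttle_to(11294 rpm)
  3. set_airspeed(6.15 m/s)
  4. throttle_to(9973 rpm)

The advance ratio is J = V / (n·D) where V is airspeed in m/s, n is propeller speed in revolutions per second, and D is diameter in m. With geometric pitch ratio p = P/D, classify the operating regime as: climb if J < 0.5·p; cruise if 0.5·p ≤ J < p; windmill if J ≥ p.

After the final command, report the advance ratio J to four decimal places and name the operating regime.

set_propeller: D = 1.848 m, P = 1.424 m (p = P/D = 0.770563); state ← (V=0, rpm=0)
throttle_to(11294): rpm ← 11294
set_airspeed(6.15): V ← 6.15 m/s
throttle_to(9973): rpm ← 9973
final state: V = 6.15 m/s, rpm = 9973 → n = rpm/60 = 166.216667 rev/s
J = V / (n·D) = 6.15 / (166.216667 × 1.848) = 0.020022
regime bands: climb J<0.3853 | cruise [0.3853, 0.7706) | windmill J≥0.7706
J = 0.0200 → climb

J = 0.0200, regime = climb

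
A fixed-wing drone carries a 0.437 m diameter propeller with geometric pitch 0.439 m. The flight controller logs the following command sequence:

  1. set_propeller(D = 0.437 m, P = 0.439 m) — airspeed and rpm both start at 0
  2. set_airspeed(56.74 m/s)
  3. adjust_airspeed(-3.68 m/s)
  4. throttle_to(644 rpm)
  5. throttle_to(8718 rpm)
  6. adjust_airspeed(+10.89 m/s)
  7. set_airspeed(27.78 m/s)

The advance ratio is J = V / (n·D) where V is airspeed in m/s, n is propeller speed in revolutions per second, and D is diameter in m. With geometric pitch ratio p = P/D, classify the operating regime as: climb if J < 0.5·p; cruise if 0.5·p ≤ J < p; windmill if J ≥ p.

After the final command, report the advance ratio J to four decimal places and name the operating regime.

set_propeller: D = 0.437 m, P = 0.439 m (p = P/D = 1.004577); state ← (V=0, rpm=0)
set_airspeed(56.74): V ← 56.74 m/s
adjust_airspeed(-3.68): V ← 56.74 -3.68 = 53.06 m/s
throttle_to(644): rpm ← 644
throttle_to(8718): rpm ← 8718
adjust_airspeed(+10.89): V ← 53.06 +10.89 = 63.95 m/s
set_airspeed(27.78): V ← 27.78 m/s
final state: V = 27.78 m/s, rpm = 8718 → n = rpm/60 = 145.300000 rev/s
J = V / (n·D) = 27.78 / (145.300000 × 0.437) = 0.437507
regime bands: climb J<0.5023 | cruise [0.5023, 1.0046) | windmill J≥1.0046
J = 0.4375 → climb

J = 0.4375, regime = climb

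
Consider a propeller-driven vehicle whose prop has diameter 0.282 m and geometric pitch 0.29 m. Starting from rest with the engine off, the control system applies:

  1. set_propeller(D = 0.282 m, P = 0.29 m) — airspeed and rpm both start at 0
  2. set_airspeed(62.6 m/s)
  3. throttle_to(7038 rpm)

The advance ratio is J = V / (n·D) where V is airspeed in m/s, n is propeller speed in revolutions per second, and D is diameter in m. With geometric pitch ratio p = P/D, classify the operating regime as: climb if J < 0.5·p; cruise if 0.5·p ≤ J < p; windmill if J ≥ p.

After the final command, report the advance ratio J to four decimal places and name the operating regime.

set_propeller: D = 0.282 m, P = 0.29 m (p = P/D = 1.028369); state ← (V=0, rpm=0)
set_airspeed(62.6): V ← 62.6 m/s
throttle_to(7038): rpm ← 7038
final state: V = 62.6 m/s, rpm = 7038 → n = rpm/60 = 117.300000 rev/s
J = V / (n·D) = 62.6 / (117.300000 × 0.282) = 1.892462
regime bands: climb J<0.5142 | cruise [0.5142, 1.0284) | windmill J≥1.0284
J = 1.8925 → windmill

J = 1.8925, regime = windmill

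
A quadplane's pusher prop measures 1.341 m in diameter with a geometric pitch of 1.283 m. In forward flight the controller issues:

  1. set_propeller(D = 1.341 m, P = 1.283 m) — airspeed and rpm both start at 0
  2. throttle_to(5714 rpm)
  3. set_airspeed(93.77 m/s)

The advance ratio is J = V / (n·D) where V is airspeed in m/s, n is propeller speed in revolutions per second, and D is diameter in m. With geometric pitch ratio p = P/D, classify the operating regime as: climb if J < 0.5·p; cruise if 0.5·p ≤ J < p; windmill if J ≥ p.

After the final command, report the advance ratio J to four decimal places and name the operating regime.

J = 0.7343, regime = cruise

set_propeller: D = 1.341 m, P = 1.283 m (p = P/D = 0.956749); state ← (V=0, rpm=0)
throttle_to(5714): rpm ← 5714
set_airspeed(93.77): V ← 93.77 m/s
final state: V = 93.77 m/s, rpm = 5714 → n = rpm/60 = 95.233333 rev/s
J = V / (n·D) = 93.77 / (95.233333 × 1.341) = 0.734254
regime bands: climb J<0.4784 | cruise [0.4784, 0.9567) | windmill J≥0.9567
J = 0.7343 → cruise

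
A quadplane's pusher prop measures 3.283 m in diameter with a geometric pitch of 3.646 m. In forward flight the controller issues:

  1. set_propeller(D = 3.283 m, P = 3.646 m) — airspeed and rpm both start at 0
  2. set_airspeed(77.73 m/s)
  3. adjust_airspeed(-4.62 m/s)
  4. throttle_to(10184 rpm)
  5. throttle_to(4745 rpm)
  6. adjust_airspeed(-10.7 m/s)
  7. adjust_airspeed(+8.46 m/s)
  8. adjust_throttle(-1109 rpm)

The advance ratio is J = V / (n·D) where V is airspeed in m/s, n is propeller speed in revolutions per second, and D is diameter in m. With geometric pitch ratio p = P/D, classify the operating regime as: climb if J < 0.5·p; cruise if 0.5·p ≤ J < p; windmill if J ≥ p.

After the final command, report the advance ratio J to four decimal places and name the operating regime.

set_propeller: D = 3.283 m, P = 3.646 m (p = P/D = 1.110570); state ← (V=0, rpm=0)
set_airspeed(77.73): V ← 77.73 m/s
adjust_airspeed(-4.62): V ← 77.73 -4.62 = 73.11 m/s
throttle_to(10184): rpm ← 10184
throttle_to(4745): rpm ← 4745
adjust_airspeed(-10.7): V ← 73.11 -10.7 = 62.41 m/s
adjust_airspeed(+8.46): V ← 62.41 +8.46 = 70.87 m/s
adjust_throttle(-1109): rpm ← 4745 -1109 = 3636
final state: V = 70.87 m/s, rpm = 3636 → n = rpm/60 = 60.600000 rev/s
J = V / (n·D) = 70.87 / (60.600000 × 3.283) = 0.356221
regime bands: climb J<0.5553 | cruise [0.5553, 1.1106) | windmill J≥1.1106
J = 0.3562 → climb

J = 0.3562, regime = climb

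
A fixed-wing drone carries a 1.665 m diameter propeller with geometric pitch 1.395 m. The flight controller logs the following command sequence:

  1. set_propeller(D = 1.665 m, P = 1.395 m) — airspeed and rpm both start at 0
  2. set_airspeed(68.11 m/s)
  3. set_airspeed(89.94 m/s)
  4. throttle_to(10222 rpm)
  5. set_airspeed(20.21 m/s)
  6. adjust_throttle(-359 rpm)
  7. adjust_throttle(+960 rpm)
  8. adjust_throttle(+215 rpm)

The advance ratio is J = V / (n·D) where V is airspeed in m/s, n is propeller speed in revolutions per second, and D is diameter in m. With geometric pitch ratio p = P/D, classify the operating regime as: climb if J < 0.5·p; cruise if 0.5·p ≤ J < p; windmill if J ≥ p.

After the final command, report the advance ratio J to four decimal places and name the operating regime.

set_propeller: D = 1.665 m, P = 1.395 m (p = P/D = 0.837838); state ← (V=0, rpm=0)
set_airspeed(68.11): V ← 68.11 m/s
set_airspeed(89.94): V ← 89.94 m/s
throttle_to(10222): rpm ← 10222
set_airspeed(20.21): V ← 20.21 m/s
adjust_throttle(-359): rpm ← 10222 -359 = 9863
adjust_throttle(+960): rpm ← 9863 +960 = 10823
adjust_throttle(+215): rpm ← 10823 +215 = 11038
final state: V = 20.21 m/s, rpm = 11038 → n = rpm/60 = 183.966667 rev/s
J = V / (n·D) = 20.21 / (183.966667 × 1.665) = 0.065980
regime bands: climb J<0.4189 | cruise [0.4189, 0.8378) | windmill J≥0.8378
J = 0.0660 → climb

J = 0.0660, regime = climb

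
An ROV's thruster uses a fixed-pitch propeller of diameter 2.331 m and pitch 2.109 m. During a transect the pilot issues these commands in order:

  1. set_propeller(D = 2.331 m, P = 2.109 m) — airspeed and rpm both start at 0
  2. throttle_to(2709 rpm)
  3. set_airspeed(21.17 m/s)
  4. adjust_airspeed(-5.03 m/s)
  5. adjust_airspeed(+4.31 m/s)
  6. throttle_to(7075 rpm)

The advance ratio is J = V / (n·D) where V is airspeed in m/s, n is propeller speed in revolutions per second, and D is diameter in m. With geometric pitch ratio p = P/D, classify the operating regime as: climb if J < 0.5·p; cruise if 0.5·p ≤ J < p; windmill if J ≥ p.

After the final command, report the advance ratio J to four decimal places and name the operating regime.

J = 0.0744, regime = climb

set_propeller: D = 2.331 m, P = 2.109 m (p = P/D = 0.904762); state ← (V=0, rpm=0)
throttle_to(2709): rpm ← 2709
set_airspeed(21.17): V ← 21.17 m/s
adjust_airspeed(-5.03): V ← 21.17 -5.03 = 16.14 m/s
adjust_airspeed(+4.31): V ← 16.14 +4.31 = 20.45 m/s
throttle_to(7075): rpm ← 7075
final state: V = 20.45 m/s, rpm = 7075 → n = rpm/60 = 117.916667 rev/s
J = V / (n·D) = 20.45 / (117.916667 × 2.331) = 0.074400
regime bands: climb J<0.4524 | cruise [0.4524, 0.9048) | windmill J≥0.9048
J = 0.0744 → climb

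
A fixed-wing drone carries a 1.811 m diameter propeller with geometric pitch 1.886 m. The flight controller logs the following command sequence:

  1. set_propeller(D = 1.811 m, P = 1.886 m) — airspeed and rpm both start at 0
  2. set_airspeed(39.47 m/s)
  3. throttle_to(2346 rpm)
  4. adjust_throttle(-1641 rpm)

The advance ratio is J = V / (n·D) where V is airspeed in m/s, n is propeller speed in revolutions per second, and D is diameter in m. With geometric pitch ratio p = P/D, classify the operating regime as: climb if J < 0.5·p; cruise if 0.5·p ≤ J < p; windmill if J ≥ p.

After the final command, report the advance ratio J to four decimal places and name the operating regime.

set_propeller: D = 1.811 m, P = 1.886 m (p = P/D = 1.041414); state ← (V=0, rpm=0)
set_airspeed(39.47): V ← 39.47 m/s
throttle_to(2346): rpm ← 2346
adjust_throttle(-1641): rpm ← 2346 -1641 = 705
final state: V = 39.47 m/s, rpm = 705 → n = rpm/60 = 11.750000 rev/s
J = V / (n·D) = 39.47 / (11.750000 × 1.811) = 1.854859
regime bands: climb J<0.5207 | cruise [0.5207, 1.0414) | windmill J≥1.0414
J = 1.8549 → windmill

J = 1.8549, regime = windmill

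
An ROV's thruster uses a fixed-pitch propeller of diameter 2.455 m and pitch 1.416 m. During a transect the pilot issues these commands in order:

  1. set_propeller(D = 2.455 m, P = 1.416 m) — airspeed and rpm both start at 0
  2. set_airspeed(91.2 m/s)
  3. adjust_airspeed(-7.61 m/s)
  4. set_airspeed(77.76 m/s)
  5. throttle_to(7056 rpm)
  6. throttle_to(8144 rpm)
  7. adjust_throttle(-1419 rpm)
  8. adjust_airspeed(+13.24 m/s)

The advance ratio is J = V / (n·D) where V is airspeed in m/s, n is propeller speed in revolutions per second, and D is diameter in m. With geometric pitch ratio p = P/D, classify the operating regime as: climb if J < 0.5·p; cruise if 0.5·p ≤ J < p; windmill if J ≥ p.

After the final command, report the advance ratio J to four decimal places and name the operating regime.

set_propeller: D = 2.455 m, P = 1.416 m (p = P/D = 0.576782); state ← (V=0, rpm=0)
set_airspeed(91.2): V ← 91.2 m/s
adjust_airspeed(-7.61): V ← 91.2 -7.61 = 83.59 m/s
set_airspeed(77.76): V ← 77.76 m/s
throttle_to(7056): rpm ← 7056
throttle_to(8144): rpm ← 8144
adjust_throttle(-1419): rpm ← 8144 -1419 = 6725
adjust_airspeed(+13.24): V ← 77.76 +13.24 = 91 m/s
final state: V = 91 m/s, rpm = 6725 → n = rpm/60 = 112.083333 rev/s
J = V / (n·D) = 91 / (112.083333 × 2.455) = 0.330711
regime bands: climb J<0.2884 | cruise [0.2884, 0.5768) | windmill J≥0.5768
J = 0.3307 → cruise

J = 0.3307, regime = cruise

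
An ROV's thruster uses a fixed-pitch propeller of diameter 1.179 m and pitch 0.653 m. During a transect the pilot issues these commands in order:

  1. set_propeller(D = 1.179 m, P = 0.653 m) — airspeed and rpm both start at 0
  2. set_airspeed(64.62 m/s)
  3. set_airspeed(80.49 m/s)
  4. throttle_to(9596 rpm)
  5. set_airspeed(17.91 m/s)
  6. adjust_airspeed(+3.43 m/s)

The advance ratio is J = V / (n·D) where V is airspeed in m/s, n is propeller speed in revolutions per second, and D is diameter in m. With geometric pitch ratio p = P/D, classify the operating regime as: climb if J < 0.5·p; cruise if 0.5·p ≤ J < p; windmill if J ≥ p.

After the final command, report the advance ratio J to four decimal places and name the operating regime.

set_propeller: D = 1.179 m, P = 0.653 m (p = P/D = 0.553859); state ← (V=0, rpm=0)
set_airspeed(64.62): V ← 64.62 m/s
set_airspeed(80.49): V ← 80.49 m/s
throttle_to(9596): rpm ← 9596
set_airspeed(17.91): V ← 17.91 m/s
adjust_airspeed(+3.43): V ← 17.91 +3.43 = 21.34 m/s
final state: V = 21.34 m/s, rpm = 9596 → n = rpm/60 = 159.933333 rev/s
J = V / (n·D) = 21.34 / (159.933333 × 1.179) = 0.113173
regime bands: climb J<0.2769 | cruise [0.2769, 0.5539) | windmill J≥0.5539
J = 0.1132 → climb

J = 0.1132, regime = climb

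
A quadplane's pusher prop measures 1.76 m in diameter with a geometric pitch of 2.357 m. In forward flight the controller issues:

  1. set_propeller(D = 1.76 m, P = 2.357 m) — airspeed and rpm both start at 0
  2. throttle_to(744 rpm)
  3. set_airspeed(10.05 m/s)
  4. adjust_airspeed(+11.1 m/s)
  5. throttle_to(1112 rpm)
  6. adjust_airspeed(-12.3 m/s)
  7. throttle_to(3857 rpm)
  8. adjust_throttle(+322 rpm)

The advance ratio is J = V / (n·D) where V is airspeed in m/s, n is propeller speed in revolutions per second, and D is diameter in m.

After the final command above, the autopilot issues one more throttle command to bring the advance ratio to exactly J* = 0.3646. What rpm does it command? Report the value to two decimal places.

rpm = 827.49

set_propeller: D = 1.76 m, P = 2.357 m (p = P/D = 1.339205); state ← (V=0, rpm=0)
throttle_to(744): rpm ← 744
set_airspeed(10.05): V ← 10.05 m/s
adjust_airspeed(+11.1): V ← 10.05 +11.1 = 21.15 m/s
throttle_to(1112): rpm ← 1112
adjust_airspeed(-12.3): V ← 21.15 -12.3 = 8.85 m/s
throttle_to(3857): rpm ← 3857
adjust_throttle(+322): rpm ← 3857 +322 = 4179
final state: V = 8.85 m/s, rpm = 4179 → n = rpm/60 = 69.650000 rev/s
target J* = 0.3646; solve J* = V/(n·D) for n: n = V/(J*·D) = 8.85/(0.3646 × 1.76) = 13.791577 rev/s
rpm = 60·n = 827.494639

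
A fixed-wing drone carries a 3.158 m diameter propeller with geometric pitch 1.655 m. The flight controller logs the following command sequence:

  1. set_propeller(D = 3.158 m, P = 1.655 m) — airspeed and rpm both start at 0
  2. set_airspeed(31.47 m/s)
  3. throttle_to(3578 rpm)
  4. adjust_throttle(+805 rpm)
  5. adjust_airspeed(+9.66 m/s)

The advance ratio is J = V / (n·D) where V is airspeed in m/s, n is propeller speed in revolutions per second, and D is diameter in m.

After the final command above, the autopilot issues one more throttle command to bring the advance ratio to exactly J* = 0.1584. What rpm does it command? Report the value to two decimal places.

rpm = 4933.36

set_propeller: D = 3.158 m, P = 1.655 m (p = P/D = 0.524066); state ← (V=0, rpm=0)
set_airspeed(31.47): V ← 31.47 m/s
throttle_to(3578): rpm ← 3578
adjust_throttle(+805): rpm ← 3578 +805 = 4383
adjust_airspeed(+9.66): V ← 31.47 +9.66 = 41.13 m/s
final state: V = 41.13 m/s, rpm = 4383 → n = rpm/60 = 73.050000 rev/s
target J* = 0.1584; solve J* = V/(n·D) for n: n = V/(J*·D) = 41.13/(0.1584 × 3.158) = 82.222638 rev/s
rpm = 60·n = 4933.358282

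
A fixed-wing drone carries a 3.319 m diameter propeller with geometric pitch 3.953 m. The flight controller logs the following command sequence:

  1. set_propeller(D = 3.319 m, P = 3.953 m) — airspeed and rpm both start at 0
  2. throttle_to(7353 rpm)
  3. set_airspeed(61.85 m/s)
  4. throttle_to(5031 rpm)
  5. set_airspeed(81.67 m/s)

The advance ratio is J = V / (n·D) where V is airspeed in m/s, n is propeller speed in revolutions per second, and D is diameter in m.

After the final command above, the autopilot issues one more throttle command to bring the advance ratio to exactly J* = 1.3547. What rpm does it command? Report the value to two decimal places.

set_propeller: D = 3.319 m, P = 3.953 m (p = P/D = 1.191021); state ← (V=0, rpm=0)
throttle_to(7353): rpm ← 7353
set_airspeed(61.85): V ← 61.85 m/s
throttle_to(5031): rpm ← 5031
set_airspeed(81.67): V ← 81.67 m/s
final state: V = 81.67 m/s, rpm = 5031 → n = rpm/60 = 83.850000 rev/s
target J* = 1.3547; solve J* = V/(n·D) for n: n = V/(J*·D) = 81.67/(1.3547 × 3.319) = 18.164028 rev/s
rpm = 60·n = 1089.841704

rpm = 1089.84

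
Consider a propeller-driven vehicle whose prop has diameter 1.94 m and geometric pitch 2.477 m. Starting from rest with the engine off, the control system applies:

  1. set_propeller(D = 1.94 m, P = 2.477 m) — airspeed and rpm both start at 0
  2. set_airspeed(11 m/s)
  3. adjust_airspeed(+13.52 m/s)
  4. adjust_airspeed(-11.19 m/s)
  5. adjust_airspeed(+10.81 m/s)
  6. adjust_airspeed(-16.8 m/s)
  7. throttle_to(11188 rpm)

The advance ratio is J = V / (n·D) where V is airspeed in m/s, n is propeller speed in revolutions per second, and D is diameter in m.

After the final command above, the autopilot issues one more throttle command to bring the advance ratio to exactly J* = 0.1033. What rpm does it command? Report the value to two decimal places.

rpm = 2197.58

set_propeller: D = 1.94 m, P = 2.477 m (p = P/D = 1.276804); state ← (V=0, rpm=0)
set_airspeed(11): V ← 11 m/s
adjust_airspeed(+13.52): V ← 11 +13.52 = 24.52 m/s
adjust_airspeed(-11.19): V ← 24.52 -11.19 = 13.33 m/s
adjust_airspeed(+10.81): V ← 13.33 +10.81 = 24.14 m/s
adjust_airspeed(-16.8): V ← 24.14 -16.8 = 7.34 m/s
throttle_to(11188): rpm ← 11188
final state: V = 7.34 m/s, rpm = 11188 → n = rpm/60 = 186.466667 rev/s
target J* = 0.1033; solve J* = V/(n·D) for n: n = V/(J*·D) = 7.34/(0.1033 × 1.94) = 36.626381 rev/s
rpm = 60·n = 2197.582858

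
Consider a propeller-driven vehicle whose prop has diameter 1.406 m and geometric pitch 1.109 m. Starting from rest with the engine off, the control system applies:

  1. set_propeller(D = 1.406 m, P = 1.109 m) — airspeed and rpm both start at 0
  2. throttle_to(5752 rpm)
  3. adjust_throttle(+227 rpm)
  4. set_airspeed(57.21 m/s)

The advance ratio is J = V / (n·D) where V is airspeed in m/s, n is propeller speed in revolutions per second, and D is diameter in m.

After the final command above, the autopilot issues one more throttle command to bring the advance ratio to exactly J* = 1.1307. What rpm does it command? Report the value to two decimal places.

set_propeller: D = 1.406 m, P = 1.109 m (p = P/D = 0.788762); state ← (V=0, rpm=0)
throttle_to(5752): rpm ← 5752
adjust_throttle(+227): rpm ← 5752 +227 = 5979
set_airspeed(57.21): V ← 57.21 m/s
final state: V = 57.21 m/s, rpm = 5979 → n = rpm/60 = 99.650000 rev/s
target J* = 1.1307; solve J* = V/(n·D) for n: n = V/(J*·D) = 57.21/(1.1307 × 1.406) = 35.986469 rev/s
rpm = 60·n = 2159.188136

rpm = 2159.19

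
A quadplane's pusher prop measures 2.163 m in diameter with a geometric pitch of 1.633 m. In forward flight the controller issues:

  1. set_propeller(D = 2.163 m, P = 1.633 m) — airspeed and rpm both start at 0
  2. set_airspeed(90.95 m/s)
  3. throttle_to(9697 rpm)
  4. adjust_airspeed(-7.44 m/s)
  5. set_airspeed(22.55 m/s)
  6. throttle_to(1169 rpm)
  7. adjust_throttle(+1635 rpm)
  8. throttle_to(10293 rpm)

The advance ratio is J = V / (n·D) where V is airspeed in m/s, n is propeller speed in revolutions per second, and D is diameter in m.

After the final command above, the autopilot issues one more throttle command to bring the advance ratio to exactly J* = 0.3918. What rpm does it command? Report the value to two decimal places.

set_propeller: D = 2.163 m, P = 1.633 m (p = P/D = 0.754970); state ← (V=0, rpm=0)
set_airspeed(90.95): V ← 90.95 m/s
throttle_to(9697): rpm ← 9697
adjust_airspeed(-7.44): V ← 90.95 -7.44 = 83.51 m/s
set_airspeed(22.55): V ← 22.55 m/s
throttle_to(1169): rpm ← 1169
adjust_throttle(+1635): rpm ← 1169 +1635 = 2804
throttle_to(10293): rpm ← 10293
final state: V = 22.55 m/s, rpm = 10293 → n = rpm/60 = 171.550000 rev/s
target J* = 0.3918; solve J* = V/(n·D) for n: n = V/(J*·D) = 22.55/(0.3918 × 2.163) = 26.608819 rev/s
rpm = 60·n = 1596.529124

rpm = 1596.53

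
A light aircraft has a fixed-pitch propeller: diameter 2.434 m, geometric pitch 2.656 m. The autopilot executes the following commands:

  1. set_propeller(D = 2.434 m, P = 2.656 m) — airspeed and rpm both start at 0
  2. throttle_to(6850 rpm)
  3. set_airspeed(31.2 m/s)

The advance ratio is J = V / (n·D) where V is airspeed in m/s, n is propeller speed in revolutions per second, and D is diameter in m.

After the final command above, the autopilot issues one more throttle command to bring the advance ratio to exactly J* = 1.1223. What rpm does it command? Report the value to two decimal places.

rpm = 685.29

set_propeller: D = 2.434 m, P = 2.656 m (p = P/D = 1.091208); state ← (V=0, rpm=0)
throttle_to(6850): rpm ← 6850
set_airspeed(31.2): V ← 31.2 m/s
final state: V = 31.2 m/s, rpm = 6850 → n = rpm/60 = 114.166667 rev/s
target J* = 1.1223; solve J* = V/(n·D) for n: n = V/(J*·D) = 31.2/(1.1223 × 2.434) = 11.421550 rev/s
rpm = 60·n = 685.293019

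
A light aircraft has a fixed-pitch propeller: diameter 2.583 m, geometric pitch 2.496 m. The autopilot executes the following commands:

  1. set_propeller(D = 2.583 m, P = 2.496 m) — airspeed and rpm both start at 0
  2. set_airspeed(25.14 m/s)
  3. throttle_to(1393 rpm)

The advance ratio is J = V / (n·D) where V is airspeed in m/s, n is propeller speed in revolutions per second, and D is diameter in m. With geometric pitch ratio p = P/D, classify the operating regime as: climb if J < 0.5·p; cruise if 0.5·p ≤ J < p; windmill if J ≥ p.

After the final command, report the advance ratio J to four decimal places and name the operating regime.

set_propeller: D = 2.583 m, P = 2.496 m (p = P/D = 0.966318); state ← (V=0, rpm=0)
set_airspeed(25.14): V ← 25.14 m/s
throttle_to(1393): rpm ← 1393
final state: V = 25.14 m/s, rpm = 1393 → n = rpm/60 = 23.216667 rev/s
J = V / (n·D) = 25.14 / (23.216667 × 2.583) = 0.419219
regime bands: climb J<0.4832 | cruise [0.4832, 0.9663) | windmill J≥0.9663
J = 0.4192 → climb

J = 0.4192, regime = climb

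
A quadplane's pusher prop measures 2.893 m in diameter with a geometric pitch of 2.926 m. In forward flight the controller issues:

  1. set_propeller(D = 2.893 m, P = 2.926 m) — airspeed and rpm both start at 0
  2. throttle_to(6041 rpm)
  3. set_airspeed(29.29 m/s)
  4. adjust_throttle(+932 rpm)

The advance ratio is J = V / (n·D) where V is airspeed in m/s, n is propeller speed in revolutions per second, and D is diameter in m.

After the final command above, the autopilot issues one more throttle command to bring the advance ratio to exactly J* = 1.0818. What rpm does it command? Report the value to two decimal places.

set_propeller: D = 2.893 m, P = 2.926 m (p = P/D = 1.011407); state ← (V=0, rpm=0)
throttle_to(6041): rpm ← 6041
set_airspeed(29.29): V ← 29.29 m/s
adjust_throttle(+932): rpm ← 6041 +932 = 6973
final state: V = 29.29 m/s, rpm = 6973 → n = rpm/60 = 116.216667 rev/s
target J* = 1.0818; solve J* = V/(n·D) for n: n = V/(J*·D) = 29.29/(1.0818 × 2.893) = 9.358882 rev/s
rpm = 60·n = 561.532906

rpm = 561.53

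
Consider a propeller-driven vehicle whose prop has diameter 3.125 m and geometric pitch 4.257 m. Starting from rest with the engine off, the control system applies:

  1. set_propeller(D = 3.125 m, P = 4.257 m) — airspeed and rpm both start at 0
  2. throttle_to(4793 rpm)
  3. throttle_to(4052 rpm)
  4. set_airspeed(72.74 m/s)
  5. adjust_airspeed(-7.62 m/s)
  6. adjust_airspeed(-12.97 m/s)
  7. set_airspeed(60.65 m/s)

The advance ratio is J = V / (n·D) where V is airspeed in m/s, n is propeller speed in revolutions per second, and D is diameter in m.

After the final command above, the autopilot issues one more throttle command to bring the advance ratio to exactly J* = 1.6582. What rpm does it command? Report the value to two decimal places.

rpm = 702.26

set_propeller: D = 3.125 m, P = 4.257 m (p = P/D = 1.362240); state ← (V=0, rpm=0)
throttle_to(4793): rpm ← 4793
throttle_to(4052): rpm ← 4052
set_airspeed(72.74): V ← 72.74 m/s
adjust_airspeed(-7.62): V ← 72.74 -7.62 = 65.12 m/s
adjust_airspeed(-12.97): V ← 65.12 -12.97 = 52.15 m/s
set_airspeed(60.65): V ← 60.65 m/s
final state: V = 60.65 m/s, rpm = 4052 → n = rpm/60 = 67.533333 rev/s
target J* = 1.6582; solve J* = V/(n·D) for n: n = V/(J*·D) = 60.65/(1.6582 × 3.125) = 11.704258 rev/s
rpm = 60·n = 702.255458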